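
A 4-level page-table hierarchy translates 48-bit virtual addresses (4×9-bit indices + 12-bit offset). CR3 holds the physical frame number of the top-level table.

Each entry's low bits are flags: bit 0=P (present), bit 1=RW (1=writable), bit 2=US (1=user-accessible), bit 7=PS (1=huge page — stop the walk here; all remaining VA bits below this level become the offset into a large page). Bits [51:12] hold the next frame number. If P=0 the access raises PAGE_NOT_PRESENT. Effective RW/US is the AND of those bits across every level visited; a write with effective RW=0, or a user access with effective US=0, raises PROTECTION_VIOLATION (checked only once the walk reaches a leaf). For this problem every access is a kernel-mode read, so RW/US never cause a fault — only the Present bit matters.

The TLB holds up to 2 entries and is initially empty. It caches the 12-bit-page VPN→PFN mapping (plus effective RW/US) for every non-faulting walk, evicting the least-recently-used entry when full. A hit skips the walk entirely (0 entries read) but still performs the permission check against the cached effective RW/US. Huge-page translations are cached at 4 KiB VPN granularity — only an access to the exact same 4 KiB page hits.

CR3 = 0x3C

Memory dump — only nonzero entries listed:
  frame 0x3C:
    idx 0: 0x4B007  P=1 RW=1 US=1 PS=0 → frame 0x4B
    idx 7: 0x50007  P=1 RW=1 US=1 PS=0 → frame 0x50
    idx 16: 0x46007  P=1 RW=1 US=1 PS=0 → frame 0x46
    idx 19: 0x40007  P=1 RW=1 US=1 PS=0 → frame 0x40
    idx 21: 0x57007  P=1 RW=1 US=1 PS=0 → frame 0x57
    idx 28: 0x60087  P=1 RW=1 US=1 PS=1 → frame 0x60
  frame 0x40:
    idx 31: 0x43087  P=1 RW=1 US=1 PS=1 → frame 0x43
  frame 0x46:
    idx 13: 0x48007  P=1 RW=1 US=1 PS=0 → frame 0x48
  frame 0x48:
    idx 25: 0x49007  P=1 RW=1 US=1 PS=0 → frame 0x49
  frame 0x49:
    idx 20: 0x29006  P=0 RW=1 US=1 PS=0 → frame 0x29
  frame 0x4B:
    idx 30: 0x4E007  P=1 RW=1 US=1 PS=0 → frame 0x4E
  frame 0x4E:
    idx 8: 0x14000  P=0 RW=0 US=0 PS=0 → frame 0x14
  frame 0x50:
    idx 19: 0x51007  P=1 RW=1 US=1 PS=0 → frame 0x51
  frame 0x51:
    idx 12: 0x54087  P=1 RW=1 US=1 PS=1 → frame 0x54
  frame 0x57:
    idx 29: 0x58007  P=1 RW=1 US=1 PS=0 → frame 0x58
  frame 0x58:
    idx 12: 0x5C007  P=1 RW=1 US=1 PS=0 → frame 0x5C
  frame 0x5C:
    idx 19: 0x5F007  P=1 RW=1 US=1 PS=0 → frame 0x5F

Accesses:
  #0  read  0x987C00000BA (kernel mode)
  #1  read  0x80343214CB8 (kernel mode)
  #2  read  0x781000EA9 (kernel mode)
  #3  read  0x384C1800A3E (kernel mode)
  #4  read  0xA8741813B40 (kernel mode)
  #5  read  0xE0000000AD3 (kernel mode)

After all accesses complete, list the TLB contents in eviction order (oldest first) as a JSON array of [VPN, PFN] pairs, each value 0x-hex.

Per-access translation:
#0 VA=0x987C00000BA (r,kernel):
  [0] read 0x3C idx=19: raw=0x40007 flags P=1 W=1 U=1 S=0
  [1] read 0x40 idx=31: raw=0x43087 flags P=1 W=1 U=1 S=1
  → PA=0x430BA (huge @L1)  (2 entries read)
#1 VA=0x80343214CB8 (r,kernel):
  [0] read 0x3C idx=16: raw=0x46007 flags P=1 W=1 U=1 S=0
  [1] read 0x46 idx=13: raw=0x48007 flags P=1 W=1 U=1 S=0
  [2] read 0x48 idx=25: raw=0x49007 flags P=1 W=1 U=1 S=0
  [3] read 0x49 idx=20: raw=0x29006 flags P=0 W=1 U=1 S=0
  → PAGE_NOT_PRESENT  (4 entries read)
#2 VA=0x781000EA9 (r,kernel):
  [0] read 0x3C idx=0: raw=0x4B007 flags P=1 W=1 U=1 S=0
  [1] read 0x4B idx=30: raw=0x4E007 flags P=1 W=1 U=1 S=0
  [2] read 0x4E idx=8: raw=0x14000 flags P=0 W=0 U=0 S=0
  → PAGE_NOT_PRESENT  (3 entries read)
#3 VA=0x384C1800A3E (r,kernel):
  [0] read 0x3C idx=7: raw=0x50007 flags P=1 W=1 U=1 S=0
  [1] read 0x50 idx=19: raw=0x51007 flags P=1 W=1 U=1 S=0
  [2] read 0x51 idx=12: raw=0x54087 flags P=1 W=1 U=1 S=1
  → PA=0x54A3E (huge @L2)  (3 entries read)
#4 VA=0xA8741813B40 (r,kernel):
  [0] read 0x3C idx=21: raw=0x57007 flags P=1 W=1 U=1 S=0
  [1] read 0x57 idx=29: raw=0x58007 flags P=1 W=1 U=1 S=0
  [2] read 0x58 idx=12: raw=0x5C007 flags P=1 W=1 U=1 S=0
  [3] read 0x5C idx=19: raw=0x5F007 flags P=1 W=1 U=1 S=0
  → PA=0x5FB40  (4 entries read)
#5 VA=0xE0000000AD3 (r,kernel):
  [0] read 0x3C idx=28: raw=0x60087 flags P=1 W=1 U=1 S=1
  → PA=0x60AD3 (huge @L0)  (1 entries read)

TLB: [["0xA8741813", "0x5F"], ["0xE0000000", "0x60"]]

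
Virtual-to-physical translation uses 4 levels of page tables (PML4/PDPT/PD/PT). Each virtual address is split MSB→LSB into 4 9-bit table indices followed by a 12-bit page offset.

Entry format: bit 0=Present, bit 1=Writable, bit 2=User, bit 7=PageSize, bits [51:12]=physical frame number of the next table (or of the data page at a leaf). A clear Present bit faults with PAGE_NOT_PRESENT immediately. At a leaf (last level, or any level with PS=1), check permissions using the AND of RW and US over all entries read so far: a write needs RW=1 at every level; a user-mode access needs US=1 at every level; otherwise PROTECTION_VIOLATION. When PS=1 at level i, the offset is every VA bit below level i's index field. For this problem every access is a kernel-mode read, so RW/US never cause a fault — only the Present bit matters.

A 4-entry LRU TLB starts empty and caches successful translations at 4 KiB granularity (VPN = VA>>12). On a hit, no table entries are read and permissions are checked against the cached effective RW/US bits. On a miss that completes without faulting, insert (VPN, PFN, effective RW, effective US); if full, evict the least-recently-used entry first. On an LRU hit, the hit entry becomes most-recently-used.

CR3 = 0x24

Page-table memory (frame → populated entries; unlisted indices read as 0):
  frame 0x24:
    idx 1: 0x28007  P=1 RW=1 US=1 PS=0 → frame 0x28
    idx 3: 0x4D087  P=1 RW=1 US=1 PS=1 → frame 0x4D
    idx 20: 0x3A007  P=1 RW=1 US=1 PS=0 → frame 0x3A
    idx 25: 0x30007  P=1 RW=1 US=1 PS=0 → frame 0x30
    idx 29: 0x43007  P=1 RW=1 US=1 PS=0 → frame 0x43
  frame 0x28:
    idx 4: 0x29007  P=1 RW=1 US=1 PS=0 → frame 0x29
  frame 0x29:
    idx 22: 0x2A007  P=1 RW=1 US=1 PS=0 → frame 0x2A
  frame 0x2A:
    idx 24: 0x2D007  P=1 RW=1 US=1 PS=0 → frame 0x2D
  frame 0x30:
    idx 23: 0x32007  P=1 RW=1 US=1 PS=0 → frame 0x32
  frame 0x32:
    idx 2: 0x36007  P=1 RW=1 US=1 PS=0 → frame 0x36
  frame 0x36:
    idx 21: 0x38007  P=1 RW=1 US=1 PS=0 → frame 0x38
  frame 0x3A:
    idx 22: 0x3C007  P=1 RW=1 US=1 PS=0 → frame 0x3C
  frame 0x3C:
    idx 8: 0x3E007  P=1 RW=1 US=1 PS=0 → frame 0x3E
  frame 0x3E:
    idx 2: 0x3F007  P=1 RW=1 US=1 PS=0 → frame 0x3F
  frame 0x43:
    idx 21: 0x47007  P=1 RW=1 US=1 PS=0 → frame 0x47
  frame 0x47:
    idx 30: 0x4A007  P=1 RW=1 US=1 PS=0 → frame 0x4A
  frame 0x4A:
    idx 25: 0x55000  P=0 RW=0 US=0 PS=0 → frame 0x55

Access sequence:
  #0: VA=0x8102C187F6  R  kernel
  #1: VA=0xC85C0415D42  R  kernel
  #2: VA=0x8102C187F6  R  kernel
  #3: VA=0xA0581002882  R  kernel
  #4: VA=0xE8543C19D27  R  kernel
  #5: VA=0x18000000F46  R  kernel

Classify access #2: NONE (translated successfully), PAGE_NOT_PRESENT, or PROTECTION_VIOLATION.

Trace:
#0 VA=0x8102C187F6 (r,kernel):
  lvl0: tbl 0x24, slot 1 ⇒ 0x28007 (P1/RW1/US1/PS0)
  lvl1: tbl 0x28, slot 4 ⇒ 0x29007 (P1/RW1/US1/PS0)
  lvl2: tbl 0x29, slot 22 ⇒ 0x2A007 (P1/RW1/US1/PS0)
  lvl3: tbl 0x2A, slot 24 ⇒ 0x2D007 (P1/RW1/US1/PS0)
  ⇒ phys 0x2D7F6  [4 reads]
#1 VA=0xC85C0415D42 (r,kernel):
  lvl0: tbl 0x24, slot 25 ⇒ 0x30007 (P1/RW1/US1/PS0)
  lvl1: tbl 0x30, slot 23 ⇒ 0x32007 (P1/RW1/US1/PS0)
  lvl2: tbl 0x32, slot 2 ⇒ 0x36007 (P1/RW1/US1/PS0)
  lvl3: tbl 0x36, slot 21 ⇒ 0x38007 (P1/RW1/US1/PS0)
  ⇒ phys 0x38D42  [4 reads]
#2 VA=0x8102C187F6 (r,kernel):
  TLB hit vpn=0x8102C18 → PA=0x2D7F6
#3 VA=0xA0581002882 (r,kernel):
  lvl0: tbl 0x24, slot 20 ⇒ 0x3A007 (P1/RW1/US1/PS0)
  lvl1: tbl 0x3A, slot 22 ⇒ 0x3C007 (P1/RW1/US1/PS0)
  lvl2: tbl 0x3C, slot 8 ⇒ 0x3E007 (P1/RW1/US1/PS0)
  lvl3: tbl 0x3E, slot 2 ⇒ 0x3F007 (P1/RW1/US1/PS0)
  ⇒ phys 0x3F882  [4 reads]
#4 VA=0xE8543C19D27 (r,kernel):
  lvl0: tbl 0x24, slot 29 ⇒ 0x43007 (P1/RW1/US1/PS0)
  lvl1: tbl 0x43, slot 21 ⇒ 0x47007 (P1/RW1/US1/PS0)
  lvl2: tbl 0x47, slot 30 ⇒ 0x4A007 (P1/RW1/US1/PS0)
  lvl3: tbl 0x4A, slot 25 ⇒ 0x55000 (P0/RW0/US0/PS0)
  ⇒ fault: PAGE_NOT_PRESENT  — 4 lookups
#5 VA=0x18000000F46 (r,kernel):
  lvl0: tbl 0x24, slot 3 ⇒ 0x4D087 (P1/RW1/US1/PS1)
  ⇒ phys 0x4DF46 (huge @L0)  [1 reads]

Access #2 fault: NONE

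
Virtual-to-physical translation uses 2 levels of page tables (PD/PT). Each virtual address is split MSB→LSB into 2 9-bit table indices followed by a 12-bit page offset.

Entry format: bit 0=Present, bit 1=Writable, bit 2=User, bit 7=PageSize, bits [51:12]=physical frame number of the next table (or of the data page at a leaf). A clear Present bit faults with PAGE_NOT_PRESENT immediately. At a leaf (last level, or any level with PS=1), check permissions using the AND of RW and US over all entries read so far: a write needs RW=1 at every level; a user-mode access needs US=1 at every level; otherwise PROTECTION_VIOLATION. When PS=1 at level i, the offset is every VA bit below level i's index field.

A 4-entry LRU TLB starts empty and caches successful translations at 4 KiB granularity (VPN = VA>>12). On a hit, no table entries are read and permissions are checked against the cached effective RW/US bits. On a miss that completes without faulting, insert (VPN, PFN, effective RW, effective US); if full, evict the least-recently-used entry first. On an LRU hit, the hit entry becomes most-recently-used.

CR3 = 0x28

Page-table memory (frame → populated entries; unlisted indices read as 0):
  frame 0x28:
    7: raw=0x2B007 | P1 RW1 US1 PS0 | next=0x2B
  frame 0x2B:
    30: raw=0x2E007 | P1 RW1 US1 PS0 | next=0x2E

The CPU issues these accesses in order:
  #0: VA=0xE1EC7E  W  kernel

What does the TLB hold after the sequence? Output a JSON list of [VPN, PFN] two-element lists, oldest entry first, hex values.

Per-access translation:
#0 VA=0xE1EC7E (w,kernel):
  lvl0: tbl 0x28, slot 7 ⇒ 0x2B007 (P1/RW1/US1/PS0)
  lvl1: tbl 0x2B, slot 30 ⇒ 0x2E007 (P1/RW1/US1/PS0)
  → PA=0x2EC7E  (2 entries read)

TLB: [["0xE1E", "0x2E"]]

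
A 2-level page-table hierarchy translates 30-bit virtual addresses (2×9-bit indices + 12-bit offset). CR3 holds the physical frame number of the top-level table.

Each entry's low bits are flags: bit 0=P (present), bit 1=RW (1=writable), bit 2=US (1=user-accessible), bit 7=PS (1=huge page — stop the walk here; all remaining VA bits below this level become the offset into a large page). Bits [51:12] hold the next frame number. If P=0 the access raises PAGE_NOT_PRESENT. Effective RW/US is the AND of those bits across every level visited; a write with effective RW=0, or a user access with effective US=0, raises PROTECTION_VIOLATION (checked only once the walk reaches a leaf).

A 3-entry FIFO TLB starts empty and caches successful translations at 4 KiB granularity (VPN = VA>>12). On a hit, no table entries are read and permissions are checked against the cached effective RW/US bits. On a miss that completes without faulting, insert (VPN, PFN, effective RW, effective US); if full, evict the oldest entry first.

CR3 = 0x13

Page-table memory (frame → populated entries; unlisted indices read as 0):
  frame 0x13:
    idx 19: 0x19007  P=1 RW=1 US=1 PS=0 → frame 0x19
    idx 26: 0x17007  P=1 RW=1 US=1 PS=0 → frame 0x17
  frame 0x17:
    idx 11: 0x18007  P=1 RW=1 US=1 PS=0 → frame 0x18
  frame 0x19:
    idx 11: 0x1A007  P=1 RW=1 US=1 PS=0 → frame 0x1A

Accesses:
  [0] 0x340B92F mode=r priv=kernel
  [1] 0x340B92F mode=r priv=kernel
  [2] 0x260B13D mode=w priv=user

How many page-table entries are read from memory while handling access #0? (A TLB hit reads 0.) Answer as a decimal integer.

Trace:
#0 VA=0x340B92F (r,kernel):
  [0] read 0x13 idx=26: raw=0x17007 flags P=1 W=1 U=1 S=0
  [1] read 0x17 idx=11: raw=0x18007 flags P=1 W=1 U=1 S=0
  → PA=0x1892F  (2 entries read)
#1 VA=0x340B92F (r,kernel):
  TLB hit vpn=0x340B → PA=0x1892F
#2 VA=0x260B13D (w,user):
  [0] read 0x13 idx=19: raw=0x19007 flags P=1 W=1 U=1 S=0
  [1] read 0x19 idx=11: raw=0x1A007 flags P=1 W=1 U=1 S=0
  → PA=0x1A13D  (2 entries read)

Entries read for #0: 2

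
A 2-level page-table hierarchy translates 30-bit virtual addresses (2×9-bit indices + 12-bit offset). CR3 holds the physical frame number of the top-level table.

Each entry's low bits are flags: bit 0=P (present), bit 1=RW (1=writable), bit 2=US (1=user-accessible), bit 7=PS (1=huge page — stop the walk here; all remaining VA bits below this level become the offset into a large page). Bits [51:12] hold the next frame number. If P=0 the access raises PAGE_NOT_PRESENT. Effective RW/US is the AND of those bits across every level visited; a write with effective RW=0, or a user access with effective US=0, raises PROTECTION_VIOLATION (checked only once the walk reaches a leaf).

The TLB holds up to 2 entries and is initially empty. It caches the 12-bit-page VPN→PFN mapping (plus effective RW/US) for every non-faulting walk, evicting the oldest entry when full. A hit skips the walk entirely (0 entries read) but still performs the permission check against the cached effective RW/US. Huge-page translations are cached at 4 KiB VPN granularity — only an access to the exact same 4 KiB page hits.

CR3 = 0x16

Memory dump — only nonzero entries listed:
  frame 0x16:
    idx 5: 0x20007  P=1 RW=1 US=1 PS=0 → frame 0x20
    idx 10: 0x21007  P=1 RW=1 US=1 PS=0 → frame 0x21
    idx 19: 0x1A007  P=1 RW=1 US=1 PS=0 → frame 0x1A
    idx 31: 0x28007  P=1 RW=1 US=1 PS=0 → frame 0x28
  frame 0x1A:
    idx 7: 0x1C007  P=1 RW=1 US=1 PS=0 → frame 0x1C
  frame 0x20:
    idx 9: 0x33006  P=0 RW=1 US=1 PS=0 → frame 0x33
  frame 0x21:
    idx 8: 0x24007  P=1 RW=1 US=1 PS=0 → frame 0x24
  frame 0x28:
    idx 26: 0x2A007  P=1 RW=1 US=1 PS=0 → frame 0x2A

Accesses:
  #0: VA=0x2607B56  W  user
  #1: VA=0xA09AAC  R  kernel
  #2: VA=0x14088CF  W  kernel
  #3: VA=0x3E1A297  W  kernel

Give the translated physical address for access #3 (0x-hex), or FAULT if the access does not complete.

Walk each access:
#0 VA=0x2607B56 (w,user):
  [0] read 0x16 idx=19: raw=0x1A007 flags P=1 W=1 U=1 S=0
  [1] read 0x1A idx=7: raw=0x1C007 flags P=1 W=1 U=1 S=0
  ⇒ phys 0x1CB56  [2 reads]
#1 VA=0xA09AAC (r,kernel):
  [0] read 0x16 idx=5: raw=0x20007 flags P=1 W=1 U=1 S=0
  [1] read 0x20 idx=9: raw=0x33006 flags P=0 W=1 U=1 S=0
  → PAGE_NOT_PRESENT  (2 entries read)
#2 VA=0x14088CF (w,kernel):
  [0] read 0x16 idx=10: raw=0x21007 flags P=1 W=1 U=1 S=0
  [1] read 0x21 idx=8: raw=0x24007 flags P=1 W=1 U=1 S=0
  ⇒ phys 0x248CF  [2 reads]
#3 VA=0x3E1A297 (w,kernel):
  [0] read 0x16 idx=31: raw=0x28007 flags P=1 W=1 U=1 S=0
  [1] read 0x28 idx=26: raw=0x2A007 flags P=1 W=1 U=1 S=0
  ⇒ phys 0x2A297  [2 reads]

Access #3 PA: 0x2A297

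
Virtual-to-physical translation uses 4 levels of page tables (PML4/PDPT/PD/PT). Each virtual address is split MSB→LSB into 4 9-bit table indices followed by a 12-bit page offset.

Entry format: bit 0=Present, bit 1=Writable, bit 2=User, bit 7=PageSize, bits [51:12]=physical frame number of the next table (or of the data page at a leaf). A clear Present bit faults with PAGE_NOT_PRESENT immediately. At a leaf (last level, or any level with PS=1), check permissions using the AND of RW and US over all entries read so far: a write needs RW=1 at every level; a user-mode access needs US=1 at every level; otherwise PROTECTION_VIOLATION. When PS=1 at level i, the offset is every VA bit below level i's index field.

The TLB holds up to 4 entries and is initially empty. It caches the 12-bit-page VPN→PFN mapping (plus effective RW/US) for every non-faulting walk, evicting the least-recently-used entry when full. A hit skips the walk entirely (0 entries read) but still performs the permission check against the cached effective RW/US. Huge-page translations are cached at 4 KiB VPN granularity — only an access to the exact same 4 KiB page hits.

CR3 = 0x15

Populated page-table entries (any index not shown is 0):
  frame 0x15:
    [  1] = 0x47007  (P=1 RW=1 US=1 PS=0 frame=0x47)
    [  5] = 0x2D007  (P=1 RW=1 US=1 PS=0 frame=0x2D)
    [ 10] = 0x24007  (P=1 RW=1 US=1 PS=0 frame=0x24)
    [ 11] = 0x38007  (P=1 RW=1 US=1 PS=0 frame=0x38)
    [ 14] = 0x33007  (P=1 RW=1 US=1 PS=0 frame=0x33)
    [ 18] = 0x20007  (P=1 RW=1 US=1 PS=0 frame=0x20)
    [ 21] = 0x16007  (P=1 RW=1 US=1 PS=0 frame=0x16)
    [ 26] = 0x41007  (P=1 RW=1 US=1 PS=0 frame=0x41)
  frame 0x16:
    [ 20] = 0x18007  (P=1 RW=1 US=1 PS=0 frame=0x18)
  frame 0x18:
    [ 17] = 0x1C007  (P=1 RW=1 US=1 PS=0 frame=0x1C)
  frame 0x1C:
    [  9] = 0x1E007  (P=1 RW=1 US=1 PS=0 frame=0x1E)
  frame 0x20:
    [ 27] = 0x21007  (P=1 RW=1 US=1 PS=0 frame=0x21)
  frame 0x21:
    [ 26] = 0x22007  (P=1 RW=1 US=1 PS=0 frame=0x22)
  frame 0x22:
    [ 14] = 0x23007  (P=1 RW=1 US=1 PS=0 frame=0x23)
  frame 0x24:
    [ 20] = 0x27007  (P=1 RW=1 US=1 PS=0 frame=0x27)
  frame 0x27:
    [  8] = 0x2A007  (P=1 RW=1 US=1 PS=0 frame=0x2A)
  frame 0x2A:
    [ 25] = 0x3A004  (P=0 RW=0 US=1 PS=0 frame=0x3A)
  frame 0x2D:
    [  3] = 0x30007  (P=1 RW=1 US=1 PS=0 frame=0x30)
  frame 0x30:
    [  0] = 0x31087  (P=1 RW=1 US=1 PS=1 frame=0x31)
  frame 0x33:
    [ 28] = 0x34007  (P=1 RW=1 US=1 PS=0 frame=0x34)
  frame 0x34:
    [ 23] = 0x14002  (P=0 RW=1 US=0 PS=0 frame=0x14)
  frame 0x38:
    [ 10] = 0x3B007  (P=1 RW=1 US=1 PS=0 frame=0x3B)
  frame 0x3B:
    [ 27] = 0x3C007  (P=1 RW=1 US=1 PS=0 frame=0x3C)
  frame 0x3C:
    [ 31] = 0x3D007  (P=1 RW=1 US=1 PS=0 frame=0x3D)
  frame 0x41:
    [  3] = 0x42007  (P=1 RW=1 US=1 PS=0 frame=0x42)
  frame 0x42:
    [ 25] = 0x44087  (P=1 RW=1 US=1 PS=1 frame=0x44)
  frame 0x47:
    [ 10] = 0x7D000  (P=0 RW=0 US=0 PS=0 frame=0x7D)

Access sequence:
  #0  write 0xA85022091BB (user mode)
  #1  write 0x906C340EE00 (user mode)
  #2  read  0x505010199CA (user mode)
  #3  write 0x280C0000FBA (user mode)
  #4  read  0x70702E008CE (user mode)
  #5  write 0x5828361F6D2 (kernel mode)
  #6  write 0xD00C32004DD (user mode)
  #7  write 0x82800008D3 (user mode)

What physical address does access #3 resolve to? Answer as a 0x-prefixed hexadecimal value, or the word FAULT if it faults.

Walk each access:
#0 VA=0xA85022091BB (w,user):
  L0 @0x15[21] → 0x16007  P=1,RW=1,US=1,PS=0
  L1 @0x16[20] → 0x18007  P=1,RW=1,US=1,PS=0
  L2 @0x18[17] → 0x1C007  P=1,RW=1,US=1,PS=0
  L3 @0x1C[9] → 0x1E007  P=1,RW=1,US=1,PS=0
  ✓ 0x1E1BB  — 4 lookups
#1 VA=0x906C340EE00 (w,user):
  L0 @0x15[18] → 0x20007  P=1,RW=1,US=1,PS=0
  L1 @0x20[27] → 0x21007  P=1,RW=1,US=1,PS=0
  L2 @0x21[26] → 0x22007  P=1,RW=1,US=1,PS=0
  L3 @0x22[14] → 0x23007  P=1,RW=1,US=1,PS=0
  ✓ 0x23E00  — 4 lookups
#2 VA=0x505010199CA (r,user):
  L0 @0x15[10] → 0x24007  P=1,RW=1,US=1,PS=0
  L1 @0x24[20] → 0x27007  P=1,RW=1,US=1,PS=0
  L2 @0x27[8] → 0x2A007  P=1,RW=1,US=1,PS=0
  L3 @0x2A[25] → 0x3A004  P=0,RW=0,US=1,PS=0
  ⇒ fault: PAGE_NOT_PRESENT  — 4 lookups
#3 VA=0x280C0000FBA (w,user):
  L0 @0x15[5] → 0x2D007  P=1,RW=1,US=1,PS=0
  L1 @0x2D[3] → 0x30007  P=1,RW=1,US=1,PS=0
  L2 @0x30[0] → 0x31087  P=1,RW=1,US=1,PS=1
  ✓ 0x31FBA (huge @L2)  — 3 lookups
#4 VA=0x70702E008CE (r,user):
  L0 @0x15[14] → 0x33007  P=1,RW=1,US=1,PS=0
  L1 @0x33[28] → 0x34007  P=1,RW=1,US=1,PS=0
  L2 @0x34[23] → 0x14002  P=0,RW=1,US=0,PS=0
  ⇒ fault: PAGE_NOT_PRESENT  — 3 lookups
#5 VA=0x5828361F6D2 (w,kernel):
  L0 @0x15[11] → 0x38007  P=1,RW=1,US=1,PS=0
  L1 @0x38[10] → 0x3B007  P=1,RW=1,US=1,PS=0
  L2 @0x3B[27] → 0x3C007  P=1,RW=1,US=1,PS=0
  L3 @0x3C[31] → 0x3D007  P=1,RW=1,US=1,PS=0
  ✓ 0x3D6D2  — 4 lookups
#6 VA=0xD00C32004DD (w,user):
  L0 @0x15[26] → 0x41007  P=1,RW=1,US=1,PS=0
  L1 @0x41[3] → 0x42007  P=1,RW=1,US=1,PS=0
  L2 @0x42[25] → 0x44087  P=1,RW=1,US=1,PS=1
  ✓ 0x444DD (huge @L2)  — 3 lookups
#7 VA=0x82800008D3 (w,user):
  L0 @0x15[1] → 0x47007  P=1,RW=1,US=1,PS=0
  L1 @0x47[10] → 0x7D000  P=0,RW=0,US=0,PS=0
  ⇒ fault: PAGE_NOT_PRESENT  — 2 lookups

Access #3 PA: 0x31FBA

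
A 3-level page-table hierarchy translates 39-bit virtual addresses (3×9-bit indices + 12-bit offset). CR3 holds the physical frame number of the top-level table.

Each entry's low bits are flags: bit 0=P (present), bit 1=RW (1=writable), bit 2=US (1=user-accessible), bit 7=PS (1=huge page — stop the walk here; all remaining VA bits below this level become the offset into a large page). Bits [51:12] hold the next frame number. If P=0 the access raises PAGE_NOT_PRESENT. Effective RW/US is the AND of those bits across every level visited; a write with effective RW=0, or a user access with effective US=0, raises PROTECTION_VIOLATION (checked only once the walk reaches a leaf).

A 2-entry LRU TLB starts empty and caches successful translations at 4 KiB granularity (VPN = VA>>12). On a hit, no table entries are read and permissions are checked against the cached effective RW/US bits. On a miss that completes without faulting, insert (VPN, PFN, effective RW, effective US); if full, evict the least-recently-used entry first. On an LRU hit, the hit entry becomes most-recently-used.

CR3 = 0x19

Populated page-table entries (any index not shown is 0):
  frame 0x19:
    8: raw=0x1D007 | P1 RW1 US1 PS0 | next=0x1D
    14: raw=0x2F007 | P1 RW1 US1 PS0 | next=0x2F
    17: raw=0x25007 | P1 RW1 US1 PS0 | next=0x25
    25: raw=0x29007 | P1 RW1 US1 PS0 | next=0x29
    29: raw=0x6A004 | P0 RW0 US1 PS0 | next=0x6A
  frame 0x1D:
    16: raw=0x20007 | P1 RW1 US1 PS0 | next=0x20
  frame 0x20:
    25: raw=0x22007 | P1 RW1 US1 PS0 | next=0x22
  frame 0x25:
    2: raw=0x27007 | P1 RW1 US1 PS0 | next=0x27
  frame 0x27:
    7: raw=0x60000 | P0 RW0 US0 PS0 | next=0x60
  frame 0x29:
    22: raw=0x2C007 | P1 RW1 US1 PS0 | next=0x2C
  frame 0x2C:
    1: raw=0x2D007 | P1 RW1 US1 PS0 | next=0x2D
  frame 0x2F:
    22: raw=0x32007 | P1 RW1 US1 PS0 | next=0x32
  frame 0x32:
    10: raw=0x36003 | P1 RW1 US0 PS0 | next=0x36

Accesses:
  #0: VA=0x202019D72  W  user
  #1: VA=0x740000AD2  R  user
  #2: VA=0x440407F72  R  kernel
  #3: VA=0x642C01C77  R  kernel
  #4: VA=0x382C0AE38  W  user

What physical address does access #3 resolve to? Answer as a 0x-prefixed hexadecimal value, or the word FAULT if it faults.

Trace:
#0 VA=0x202019D72 (w,user):
  lvl0: tbl 0x19, slot 8 ⇒ 0x1D007 (P1/RW1/US1/PS0)
  lvl1: tbl 0x1D, slot 16 ⇒ 0x20007 (P1/RW1/US1/PS0)
  lvl2: tbl 0x20, slot 25 ⇒ 0x22007 (P1/RW1/US1/PS0)
  → PA=0x22D72  (3 entries read)
#1 VA=0x740000AD2 (r,user):
  lvl0: tbl 0x19, slot 29 ⇒ 0x6A004 (P0/RW0/US1/PS0)
  ✗ PAGE_NOT_PRESENT  [1 reads]
#2 VA=0x440407F72 (r,kernel):
  lvl0: tbl 0x19, slot 17 ⇒ 0x25007 (P1/RW1/US1/PS0)
  lvl1: tbl 0x25, slot 2 ⇒ 0x27007 (P1/RW1/US1/PS0)
  lvl2: tbl 0x27, slot 7 ⇒ 0x60000 (P0/RW0/US0/PS0)
  ✗ PAGE_NOT_PRESENT  [3 reads]
#3 VA=0x642C01C77 (r,kernel):
  lvl0: tbl 0x19, slot 25 ⇒ 0x29007 (P1/RW1/US1/PS0)
  lvl1: tbl 0x29, slot 22 ⇒ 0x2C007 (P1/RW1/US1/PS0)
  lvl2: tbl 0x2C, slot 1 ⇒ 0x2D007 (P1/RW1/US1/PS0)
  → PA=0x2DC77  (3 entries read)
#4 VA=0x382C0AE38 (w,user):
  lvl0: tbl 0x19, slot 14 ⇒ 0x2F007 (P1/RW1/US1/PS0)
  lvl1: tbl 0x2F, slot 22 ⇒ 0x32007 (P1/RW1/US1/PS0)
  lvl2: tbl 0x32, slot 10 ⇒ 0x36003 (P1/RW1/US0/PS0)
  ✗ PROTECTION_VIOLATION  [3 reads]

Access #3 PA: 0x2DC77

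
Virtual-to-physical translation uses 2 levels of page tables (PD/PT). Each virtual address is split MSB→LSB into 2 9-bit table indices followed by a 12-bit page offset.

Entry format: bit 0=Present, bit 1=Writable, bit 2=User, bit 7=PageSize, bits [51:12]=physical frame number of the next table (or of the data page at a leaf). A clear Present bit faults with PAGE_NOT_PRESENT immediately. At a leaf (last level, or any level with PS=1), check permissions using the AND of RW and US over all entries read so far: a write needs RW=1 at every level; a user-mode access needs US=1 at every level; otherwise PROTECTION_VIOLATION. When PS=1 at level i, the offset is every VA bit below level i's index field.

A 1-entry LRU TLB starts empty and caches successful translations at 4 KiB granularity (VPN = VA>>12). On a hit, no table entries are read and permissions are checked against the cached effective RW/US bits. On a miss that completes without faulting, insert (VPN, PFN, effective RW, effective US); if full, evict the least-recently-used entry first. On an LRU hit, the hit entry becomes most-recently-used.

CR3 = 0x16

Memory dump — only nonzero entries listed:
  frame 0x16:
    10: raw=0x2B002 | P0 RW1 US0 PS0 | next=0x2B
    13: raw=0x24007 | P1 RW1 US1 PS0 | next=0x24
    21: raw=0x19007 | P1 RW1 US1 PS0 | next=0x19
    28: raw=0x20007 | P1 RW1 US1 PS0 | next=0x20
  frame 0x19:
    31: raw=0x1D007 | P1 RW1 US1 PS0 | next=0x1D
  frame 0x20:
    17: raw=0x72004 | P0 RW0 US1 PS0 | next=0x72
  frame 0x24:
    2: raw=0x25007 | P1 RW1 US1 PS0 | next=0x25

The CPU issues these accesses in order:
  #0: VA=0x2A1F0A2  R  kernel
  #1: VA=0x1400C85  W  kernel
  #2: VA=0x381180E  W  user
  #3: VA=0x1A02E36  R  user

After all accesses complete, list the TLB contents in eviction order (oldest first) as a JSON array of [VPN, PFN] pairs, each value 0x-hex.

Walk each access:
#0 VA=0x2A1F0A2 (r,kernel):
  lvl0: tbl 0x16, slot 21 ⇒ 0x19007 (P1/RW1/US1/PS0)
  lvl1: tbl 0x19, slot 31 ⇒ 0x1D007 (P1/RW1/US1/PS0)
  → PA=0x1D0A2  (2 entries read)
#1 VA=0x1400C85 (w,kernel):
  lvl0: tbl 0x16, slot 10 ⇒ 0x2B002 (P0/RW1/US0/PS0)
  → PAGE_NOT_PRESENT  (1 entries read)
#2 VA=0x381180E (w,user):
  lvl0: tbl 0x16, slot 28 ⇒ 0x20007 (P1/RW1/US1/PS0)
  lvl1: tbl 0x20, slot 17 ⇒ 0x72004 (P0/RW0/US1/PS0)
  → PAGE_NOT_PRESENT  (2 entries read)
#3 VA=0x1A02E36 (r,user):
  lvl0: tbl 0x16, slot 13 ⇒ 0x24007 (P1/RW1/US1/PS0)
  lvl1: tbl 0x24, slot 2 ⇒ 0x25007 (P1/RW1/US1/PS0)
  → PA=0x25E36  (2 entries read)

TLB: [["0x1A02", "0x25"]]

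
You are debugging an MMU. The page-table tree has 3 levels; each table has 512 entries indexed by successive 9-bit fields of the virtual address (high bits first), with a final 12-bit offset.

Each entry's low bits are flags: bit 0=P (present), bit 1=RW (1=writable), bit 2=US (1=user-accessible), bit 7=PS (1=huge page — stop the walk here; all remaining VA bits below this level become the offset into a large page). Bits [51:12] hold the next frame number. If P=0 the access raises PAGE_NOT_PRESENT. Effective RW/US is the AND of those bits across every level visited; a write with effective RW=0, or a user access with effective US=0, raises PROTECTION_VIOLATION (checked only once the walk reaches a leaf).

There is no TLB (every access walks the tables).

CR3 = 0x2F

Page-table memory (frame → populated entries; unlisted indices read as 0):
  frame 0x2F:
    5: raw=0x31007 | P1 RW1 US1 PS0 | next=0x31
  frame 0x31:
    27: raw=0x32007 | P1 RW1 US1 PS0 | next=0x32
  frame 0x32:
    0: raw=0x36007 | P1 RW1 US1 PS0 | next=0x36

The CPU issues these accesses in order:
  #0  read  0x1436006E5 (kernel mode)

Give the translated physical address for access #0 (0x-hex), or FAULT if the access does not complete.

Per-access translation:
#0 VA=0x1436006E5 (r,kernel):
  [0] read 0x2F idx=5: raw=0x31007 flags P=1 W=1 U=1 S=0
  [1] read 0x31 idx=27: raw=0x32007 flags P=1 W=1 U=1 S=0
  [2] read 0x32 idx=0: raw=0x36007 flags P=1 W=1 U=1 S=0
  ✓ 0x366E5  — 3 lookups

Access #0 PA: 0x366E5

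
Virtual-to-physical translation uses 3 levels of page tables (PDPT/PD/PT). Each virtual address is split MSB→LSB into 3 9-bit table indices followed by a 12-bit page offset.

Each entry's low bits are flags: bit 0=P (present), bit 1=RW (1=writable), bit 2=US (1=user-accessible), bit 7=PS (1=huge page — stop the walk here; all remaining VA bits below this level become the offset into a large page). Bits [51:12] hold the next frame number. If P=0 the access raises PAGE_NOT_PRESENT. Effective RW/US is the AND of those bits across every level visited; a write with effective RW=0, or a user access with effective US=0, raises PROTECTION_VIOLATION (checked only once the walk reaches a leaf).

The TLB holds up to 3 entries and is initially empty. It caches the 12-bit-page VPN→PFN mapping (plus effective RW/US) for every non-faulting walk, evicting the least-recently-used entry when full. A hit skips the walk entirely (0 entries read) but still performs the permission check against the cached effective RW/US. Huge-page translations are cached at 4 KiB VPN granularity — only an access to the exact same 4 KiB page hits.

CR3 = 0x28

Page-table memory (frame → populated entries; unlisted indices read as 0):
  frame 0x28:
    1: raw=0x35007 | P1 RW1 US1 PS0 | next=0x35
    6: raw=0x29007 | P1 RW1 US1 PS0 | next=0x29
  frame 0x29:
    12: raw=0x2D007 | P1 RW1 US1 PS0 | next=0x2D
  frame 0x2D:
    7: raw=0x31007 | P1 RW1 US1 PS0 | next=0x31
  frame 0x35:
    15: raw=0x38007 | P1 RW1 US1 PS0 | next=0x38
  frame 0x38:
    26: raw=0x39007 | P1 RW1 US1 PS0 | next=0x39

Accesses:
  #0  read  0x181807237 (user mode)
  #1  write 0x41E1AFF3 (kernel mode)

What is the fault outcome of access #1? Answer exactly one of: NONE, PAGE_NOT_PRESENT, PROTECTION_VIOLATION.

Walk each access:
#0 VA=0x181807237 (r,user):
  [0] read 0x28 idx=6: raw=0x29007 flags P=1 W=1 U=1 S=0
  [1] read 0x29 idx=12: raw=0x2D007 flags P=1 W=1 U=1 S=0
  [2] read 0x2D idx=7: raw=0x31007 flags P=1 W=1 U=1 S=0
  ⇒ phys 0x31237  [3 reads]
#1 VA=0x41E1AFF3 (w,kernel):
  [0] read 0x28 idx=1: raw=0x35007 flags P=1 W=1 U=1 S=0
  [1] read 0x35 idx=15: raw=0x38007 flags P=1 W=1 U=1 S=0
  [2] read 0x38 idx=26: raw=0x39007 flags P=1 W=1 U=1 S=0
  ⇒ phys 0x39FF3  [3 reads]

Access #1 fault: NONE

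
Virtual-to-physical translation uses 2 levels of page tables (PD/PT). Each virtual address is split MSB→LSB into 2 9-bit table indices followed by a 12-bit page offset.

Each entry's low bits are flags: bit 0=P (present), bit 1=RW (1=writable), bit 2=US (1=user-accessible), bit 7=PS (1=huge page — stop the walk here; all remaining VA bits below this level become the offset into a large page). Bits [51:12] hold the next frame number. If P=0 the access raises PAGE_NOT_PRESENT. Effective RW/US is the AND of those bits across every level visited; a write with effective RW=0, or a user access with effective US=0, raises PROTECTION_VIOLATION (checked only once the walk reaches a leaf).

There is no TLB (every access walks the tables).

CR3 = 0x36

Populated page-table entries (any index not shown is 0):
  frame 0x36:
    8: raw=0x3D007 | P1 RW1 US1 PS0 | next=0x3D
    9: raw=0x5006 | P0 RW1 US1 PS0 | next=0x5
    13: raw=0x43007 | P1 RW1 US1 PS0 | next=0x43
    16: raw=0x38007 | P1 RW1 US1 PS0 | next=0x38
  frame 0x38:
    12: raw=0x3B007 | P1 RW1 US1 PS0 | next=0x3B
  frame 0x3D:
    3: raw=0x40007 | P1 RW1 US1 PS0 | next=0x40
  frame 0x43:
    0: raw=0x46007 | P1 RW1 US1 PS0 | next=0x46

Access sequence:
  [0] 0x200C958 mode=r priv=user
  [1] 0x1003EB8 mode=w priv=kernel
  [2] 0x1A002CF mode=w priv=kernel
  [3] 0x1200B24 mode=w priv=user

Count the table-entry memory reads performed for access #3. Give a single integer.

Per-access translation:
#0 VA=0x200C958 (r,user):
  lvl0: tbl 0x36, slot 16 ⇒ 0x38007 (P1/RW1/US1/PS0)
  lvl1: tbl 0x38, slot 12 ⇒ 0x3B007 (P1/RW1/US1/PS0)
  ✓ 0x3B958  — 2 lookups
#1 VA=0x1003EB8 (w,kernel):
  lvl0: tbl 0x36, slot 8 ⇒ 0x3D007 (P1/RW1/US1/PS0)
  lvl1: tbl 0x3D, slot 3 ⇒ 0x40007 (P1/RW1/US1/PS0)
  ✓ 0x40EB8  — 2 lookups
#2 VA=0x1A002CF (w,kernel):
  lvl0: tbl 0x36, slot 13 ⇒ 0x43007 (P1/RW1/US1/PS0)
  lvl1: tbl 0x43, slot 0 ⇒ 0x46007 (P1/RW1/US1/PS0)
  ✓ 0x462CF  — 2 lookups
#3 VA=0x1200B24 (w,user):
  lvl0: tbl 0x36, slot 9 ⇒ 0x5006 (P0/RW1/US1/PS0)
  → PAGE_NOT_PRESENT  (1 entries read)

Entries read for #3: 1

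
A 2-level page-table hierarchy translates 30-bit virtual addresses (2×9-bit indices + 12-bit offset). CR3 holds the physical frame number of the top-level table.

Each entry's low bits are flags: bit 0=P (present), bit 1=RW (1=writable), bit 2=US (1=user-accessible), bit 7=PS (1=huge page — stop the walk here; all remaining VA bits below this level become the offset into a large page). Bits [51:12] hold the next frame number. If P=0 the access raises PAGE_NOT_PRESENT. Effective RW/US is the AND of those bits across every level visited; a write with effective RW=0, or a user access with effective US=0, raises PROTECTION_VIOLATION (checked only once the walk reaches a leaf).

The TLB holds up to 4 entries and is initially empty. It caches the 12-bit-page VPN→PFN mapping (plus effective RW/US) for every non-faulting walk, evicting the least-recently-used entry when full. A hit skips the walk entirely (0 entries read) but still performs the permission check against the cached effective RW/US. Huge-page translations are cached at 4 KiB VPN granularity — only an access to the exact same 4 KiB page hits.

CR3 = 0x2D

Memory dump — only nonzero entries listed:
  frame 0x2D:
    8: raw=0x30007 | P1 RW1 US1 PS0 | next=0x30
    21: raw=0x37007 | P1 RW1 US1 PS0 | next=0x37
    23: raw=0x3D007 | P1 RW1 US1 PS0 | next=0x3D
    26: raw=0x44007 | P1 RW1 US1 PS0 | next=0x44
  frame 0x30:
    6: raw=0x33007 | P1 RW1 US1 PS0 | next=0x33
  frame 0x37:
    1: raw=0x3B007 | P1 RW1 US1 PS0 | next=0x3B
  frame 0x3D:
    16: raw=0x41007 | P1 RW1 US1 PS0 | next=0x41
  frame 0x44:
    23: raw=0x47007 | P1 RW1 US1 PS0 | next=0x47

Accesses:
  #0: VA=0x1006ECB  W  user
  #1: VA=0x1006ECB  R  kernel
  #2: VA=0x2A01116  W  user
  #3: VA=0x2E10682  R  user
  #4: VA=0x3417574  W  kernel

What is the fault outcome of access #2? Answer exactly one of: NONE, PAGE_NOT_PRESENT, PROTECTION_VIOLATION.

Walk each access:
#0 VA=0x1006ECB (w,user):
  L0: frame=0x2D idx=8 entry=0x30007 [P=1 RW=1 US=1 PS=0]
  L1: frame=0x30 idx=6 entry=0x33007 [P=1 RW=1 US=1 PS=0]
  → PA=0x33ECB  (2 entries read)
#1 VA=0x1006ECB (r,kernel):
  TLB hit vpn=0x1006 → PA=0x33ECB
#2 VA=0x2A01116 (w,user):
  L0: frame=0x2D idx=21 entry=0x37007 [P=1 RW=1 US=1 PS=0]
  L1: frame=0x37 idx=1 entry=0x3B007 [P=1 RW=1 US=1 PS=0]
  → PA=0x3B116  (2 entries read)
#3 VA=0x2E10682 (r,user):
  L0: frame=0x2D idx=23 entry=0x3D007 [P=1 RW=1 US=1 PS=0]
  L1: frame=0x3D idx=16 entry=0x41007 [P=1 RW=1 US=1 PS=0]
  → PA=0x41682  (2 entries read)
#4 VA=0x3417574 (w,kernel):
  L0: frame=0x2D idx=26 entry=0x44007 [P=1 RW=1 US=1 PS=0]
  L1: frame=0x44 idx=23 entry=0x47007 [P=1 RW=1 US=1 PS=0]
  → PA=0x47574  (2 entries read)

Access #2 fault: NONE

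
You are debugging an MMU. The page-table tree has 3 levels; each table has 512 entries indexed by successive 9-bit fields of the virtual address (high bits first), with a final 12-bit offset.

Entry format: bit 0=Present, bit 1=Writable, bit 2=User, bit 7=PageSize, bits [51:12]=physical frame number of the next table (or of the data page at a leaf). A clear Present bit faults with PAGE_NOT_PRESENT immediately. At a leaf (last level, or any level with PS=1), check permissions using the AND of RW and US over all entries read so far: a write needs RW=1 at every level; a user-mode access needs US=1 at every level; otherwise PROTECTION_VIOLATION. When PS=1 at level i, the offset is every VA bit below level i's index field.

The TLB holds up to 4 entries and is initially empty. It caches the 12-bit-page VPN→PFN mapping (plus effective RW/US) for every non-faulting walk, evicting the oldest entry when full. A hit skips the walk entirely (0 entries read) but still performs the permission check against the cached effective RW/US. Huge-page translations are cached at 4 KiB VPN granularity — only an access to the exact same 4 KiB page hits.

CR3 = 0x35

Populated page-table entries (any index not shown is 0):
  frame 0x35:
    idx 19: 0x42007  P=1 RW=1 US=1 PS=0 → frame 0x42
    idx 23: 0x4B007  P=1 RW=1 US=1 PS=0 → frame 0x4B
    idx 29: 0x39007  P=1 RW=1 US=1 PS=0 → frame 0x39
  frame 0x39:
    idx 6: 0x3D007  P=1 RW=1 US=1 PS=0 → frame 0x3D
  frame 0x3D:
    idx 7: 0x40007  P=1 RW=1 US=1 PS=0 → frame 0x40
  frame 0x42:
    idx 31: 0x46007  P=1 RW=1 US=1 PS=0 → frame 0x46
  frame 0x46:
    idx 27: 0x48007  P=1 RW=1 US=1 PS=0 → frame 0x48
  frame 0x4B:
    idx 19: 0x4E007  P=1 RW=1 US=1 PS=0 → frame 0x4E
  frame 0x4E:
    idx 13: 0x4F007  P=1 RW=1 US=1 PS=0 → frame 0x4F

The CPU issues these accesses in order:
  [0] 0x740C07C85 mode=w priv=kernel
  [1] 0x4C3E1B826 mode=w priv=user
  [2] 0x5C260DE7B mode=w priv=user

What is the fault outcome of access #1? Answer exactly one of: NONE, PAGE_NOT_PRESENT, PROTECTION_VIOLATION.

Walk each access:
#0 VA=0x740C07C85 (w,kernel):
  L0 @0x35[29] → 0x39007  P=1,RW=1,US=1,PS=0
  L1 @0x39[6] → 0x3D007  P=1,RW=1,US=1,PS=0
  L2 @0x3D[7] → 0x40007  P=1,RW=1,US=1,PS=0
  ✓ 0x40C85  — 3 lookups
#1 VA=0x4C3E1B826 (w,user):
  L0 @0x35[19] → 0x42007  P=1,RW=1,US=1,PS=0
  L1 @0x42[31] → 0x46007  P=1,RW=1,US=1,PS=0
  L2 @0x46[27] → 0x48007  P=1,RW=1,US=1,PS=0
  ✓ 0x48826  — 3 lookups
#2 VA=0x5C260DE7B (w,user):
  L0 @0x35[23] → 0x4B007  P=1,RW=1,US=1,PS=0
  L1 @0x4B[19] → 0x4E007  P=1,RW=1,US=1,PS=0
  L2 @0x4E[13] → 0x4F007  P=1,RW=1,US=1,PS=0
  ✓ 0x4FE7B  — 3 lookups

Access #1 fault: NONE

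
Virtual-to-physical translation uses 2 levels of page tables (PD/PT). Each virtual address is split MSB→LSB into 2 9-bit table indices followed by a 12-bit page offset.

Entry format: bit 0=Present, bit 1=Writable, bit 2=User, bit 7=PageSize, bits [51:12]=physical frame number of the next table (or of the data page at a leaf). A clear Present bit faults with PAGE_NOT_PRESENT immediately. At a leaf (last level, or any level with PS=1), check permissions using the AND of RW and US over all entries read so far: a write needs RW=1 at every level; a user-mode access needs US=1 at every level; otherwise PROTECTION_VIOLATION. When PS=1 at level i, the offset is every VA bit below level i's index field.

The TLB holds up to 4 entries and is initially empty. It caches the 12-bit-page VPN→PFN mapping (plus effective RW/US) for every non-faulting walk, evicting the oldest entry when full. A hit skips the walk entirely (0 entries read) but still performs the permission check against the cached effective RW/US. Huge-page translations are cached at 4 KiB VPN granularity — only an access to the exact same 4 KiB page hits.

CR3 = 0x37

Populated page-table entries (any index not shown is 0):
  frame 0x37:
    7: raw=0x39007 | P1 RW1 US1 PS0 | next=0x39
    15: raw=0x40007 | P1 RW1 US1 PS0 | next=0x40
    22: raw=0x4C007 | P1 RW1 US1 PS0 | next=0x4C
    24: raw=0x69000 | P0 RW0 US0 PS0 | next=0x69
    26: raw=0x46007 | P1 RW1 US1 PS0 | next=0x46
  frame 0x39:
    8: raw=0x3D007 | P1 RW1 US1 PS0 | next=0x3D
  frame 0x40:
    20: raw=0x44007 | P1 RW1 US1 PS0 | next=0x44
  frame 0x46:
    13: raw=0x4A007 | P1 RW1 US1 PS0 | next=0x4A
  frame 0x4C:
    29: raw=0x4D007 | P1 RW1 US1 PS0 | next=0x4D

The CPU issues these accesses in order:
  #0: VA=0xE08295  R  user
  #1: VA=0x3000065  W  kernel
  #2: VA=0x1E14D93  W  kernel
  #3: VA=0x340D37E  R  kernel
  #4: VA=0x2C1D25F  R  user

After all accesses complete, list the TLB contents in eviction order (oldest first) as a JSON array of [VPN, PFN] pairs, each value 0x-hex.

Trace:
#0 VA=0xE08295 (r,user):
  lvl0: tbl 0x37, slot 7 ⇒ 0x39007 (P1/RW1/US1/PS0)
  lvl1: tbl 0x39, slot 8 ⇒ 0x3D007 (P1/RW1/US1/PS0)
  ⇒ phys 0x3D295  [2 reads]
#1 VA=0x3000065 (w,kernel):
  lvl0: tbl 0x37, slot 24 ⇒ 0x69000 (P0/RW0/US0/PS0)
  ✗ PAGE_NOT_PRESENT  [1 reads]
#2 VA=0x1E14D93 (w,kernel):
  lvl0: tbl 0x37, slot 15 ⇒ 0x40007 (P1/RW1/US1/PS0)
  lvl1: tbl 0x40, slot 20 ⇒ 0x44007 (P1/RW1/US1/PS0)
  ⇒ phys 0x44D93  [2 reads]
#3 VA=0x340D37E (r,kernel):
  lvl0: tbl 0x37, slot 26 ⇒ 0x46007 (P1/RW1/US1/PS0)
  lvl1: tbl 0x46, slot 13 ⇒ 0x4A007 (P1/RW1/US1/PS0)
  ⇒ phys 0x4A37E  [2 reads]
#4 VA=0x2C1D25F (r,user):
  lvl0: tbl 0x37, slot 22 ⇒ 0x4C007 (P1/RW1/US1/PS0)
  lvl1: tbl 0x4C, slot 29 ⇒ 0x4D007 (P1/RW1/US1/PS0)
  ⇒ phys 0x4D25F  [2 reads]

TLB: [["0xE08", "0x3D"], ["0x1E14", "0x44"], ["0x340D", "0x4A"], ["0x2C1D", "0x4D"]]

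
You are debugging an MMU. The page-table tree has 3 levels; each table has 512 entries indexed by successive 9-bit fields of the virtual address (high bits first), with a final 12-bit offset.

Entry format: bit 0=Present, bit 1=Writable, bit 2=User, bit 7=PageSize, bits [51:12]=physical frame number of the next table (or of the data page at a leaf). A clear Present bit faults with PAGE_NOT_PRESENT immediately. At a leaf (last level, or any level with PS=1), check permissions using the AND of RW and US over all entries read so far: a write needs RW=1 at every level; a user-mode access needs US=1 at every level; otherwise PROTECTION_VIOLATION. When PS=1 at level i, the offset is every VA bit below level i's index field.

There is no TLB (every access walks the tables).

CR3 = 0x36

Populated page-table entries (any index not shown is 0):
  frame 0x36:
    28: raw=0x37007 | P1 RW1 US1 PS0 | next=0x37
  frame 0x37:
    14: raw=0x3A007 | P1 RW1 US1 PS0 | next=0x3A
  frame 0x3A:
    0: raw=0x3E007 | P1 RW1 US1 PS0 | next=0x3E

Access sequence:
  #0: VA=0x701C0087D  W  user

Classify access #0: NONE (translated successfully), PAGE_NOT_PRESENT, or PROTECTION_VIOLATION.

Per-access translation:
#0 VA=0x701C0087D (w,user):
  L0 @0x36[28] → 0x37007  P=1,RW=1,US=1,PS=0
  L1 @0x37[14] → 0x3A007  P=1,RW=1,US=1,PS=0
  L2 @0x3A[0] → 0x3E007  P=1,RW=1,US=1,PS=0
  → PA=0x3E87D  (3 entries read)

Access #0 fault: NONE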